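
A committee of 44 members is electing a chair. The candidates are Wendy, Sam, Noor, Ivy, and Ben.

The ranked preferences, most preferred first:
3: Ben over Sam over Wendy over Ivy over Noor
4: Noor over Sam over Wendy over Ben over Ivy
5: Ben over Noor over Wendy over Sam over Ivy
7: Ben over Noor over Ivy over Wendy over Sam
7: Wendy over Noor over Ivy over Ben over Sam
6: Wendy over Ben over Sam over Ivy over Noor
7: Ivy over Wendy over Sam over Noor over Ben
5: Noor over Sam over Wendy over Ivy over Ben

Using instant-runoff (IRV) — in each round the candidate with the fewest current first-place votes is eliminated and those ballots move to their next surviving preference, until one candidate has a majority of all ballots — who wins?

Wendy

Round 1: Wendy 13, Sam 0, Noor 9, Ivy 7, Ben 15. Sam eliminated.
Round 2: Wendy 13, Noor 9, Ivy 7, Ben 15. Ivy eliminated.
Round 3: Wendy 20, Noor 9, Ben 15. Noor eliminated.
Round 4: Wendy 29, Ben 15. Wendy has a majority (≥23).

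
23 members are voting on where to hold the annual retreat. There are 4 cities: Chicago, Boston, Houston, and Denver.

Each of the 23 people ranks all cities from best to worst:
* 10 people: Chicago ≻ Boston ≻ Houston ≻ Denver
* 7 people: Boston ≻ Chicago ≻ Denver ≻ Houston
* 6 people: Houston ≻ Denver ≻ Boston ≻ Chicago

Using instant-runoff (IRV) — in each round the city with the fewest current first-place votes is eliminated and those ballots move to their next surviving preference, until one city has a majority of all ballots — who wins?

Round 1: Chicago 10, Boston 7, Houston 6, Denver 0. Denver eliminated.
Round 2: Chicago 10, Boston 7, Houston 6. Houston eliminated.
Round 3: Chicago 10, Boston 13. Boston has a majority (≥12).

Boston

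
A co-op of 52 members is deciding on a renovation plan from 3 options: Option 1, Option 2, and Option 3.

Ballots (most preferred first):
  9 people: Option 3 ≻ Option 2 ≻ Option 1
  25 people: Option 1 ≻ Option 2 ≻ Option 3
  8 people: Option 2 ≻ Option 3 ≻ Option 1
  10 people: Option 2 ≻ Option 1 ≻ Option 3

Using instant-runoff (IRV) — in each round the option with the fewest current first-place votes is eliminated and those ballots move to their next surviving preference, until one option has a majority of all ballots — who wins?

Option 2

Round 1: Option 1 25, Option 2 18, Option 3 9. Option 3 eliminated.
Round 2: Option 1 25, Option 2 27. Option 2 has a majority (≥27).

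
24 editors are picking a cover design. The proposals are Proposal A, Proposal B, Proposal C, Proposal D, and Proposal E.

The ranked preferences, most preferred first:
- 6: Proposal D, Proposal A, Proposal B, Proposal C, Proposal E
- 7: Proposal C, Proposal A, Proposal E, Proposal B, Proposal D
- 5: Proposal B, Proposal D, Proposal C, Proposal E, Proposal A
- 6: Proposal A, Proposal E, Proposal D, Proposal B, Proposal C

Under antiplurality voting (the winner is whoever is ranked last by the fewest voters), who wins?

Proposal B

Last-place votes: Proposal A 5, Proposal B 0, Proposal C 6, Proposal D 7, Proposal E 6.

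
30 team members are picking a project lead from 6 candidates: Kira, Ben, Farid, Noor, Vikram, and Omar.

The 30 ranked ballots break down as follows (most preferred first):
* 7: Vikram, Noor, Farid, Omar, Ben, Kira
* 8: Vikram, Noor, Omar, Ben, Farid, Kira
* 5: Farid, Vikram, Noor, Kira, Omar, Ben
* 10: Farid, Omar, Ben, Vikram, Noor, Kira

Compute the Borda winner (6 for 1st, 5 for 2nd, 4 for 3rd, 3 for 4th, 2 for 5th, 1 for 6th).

Vikram

Kira: 7×1 + 8×1 + 5×3 + 10×1 = 40
Ben: 7×2 + 8×3 + 5×1 + 10×4 = 83
Farid: 7×4 + 8×2 + 5×6 + 10×6 = 134
Noor: 7×5 + 8×5 + 5×4 + 10×2 = 115
Vikram: 7×6 + 8×6 + 5×5 + 10×3 = 145
Omar: 7×3 + 8×4 + 5×2 + 10×5 = 113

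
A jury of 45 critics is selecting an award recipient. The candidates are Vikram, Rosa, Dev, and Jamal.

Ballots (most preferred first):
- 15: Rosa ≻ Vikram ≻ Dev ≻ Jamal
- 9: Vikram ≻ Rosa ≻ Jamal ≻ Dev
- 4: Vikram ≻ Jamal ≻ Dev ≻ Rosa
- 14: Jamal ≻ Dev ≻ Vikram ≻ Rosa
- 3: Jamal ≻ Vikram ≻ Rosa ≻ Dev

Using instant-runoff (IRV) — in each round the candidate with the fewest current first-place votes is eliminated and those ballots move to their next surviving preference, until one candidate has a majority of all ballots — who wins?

Rosa

Round 1: Vikram 13, Rosa 15, Dev 0, Jamal 17. Dev eliminated.
Round 2: Vikram 13, Rosa 15, Jamal 17. Vikram eliminated.
Round 3: Rosa 24, Jamal 21. Rosa has a majority (≥23).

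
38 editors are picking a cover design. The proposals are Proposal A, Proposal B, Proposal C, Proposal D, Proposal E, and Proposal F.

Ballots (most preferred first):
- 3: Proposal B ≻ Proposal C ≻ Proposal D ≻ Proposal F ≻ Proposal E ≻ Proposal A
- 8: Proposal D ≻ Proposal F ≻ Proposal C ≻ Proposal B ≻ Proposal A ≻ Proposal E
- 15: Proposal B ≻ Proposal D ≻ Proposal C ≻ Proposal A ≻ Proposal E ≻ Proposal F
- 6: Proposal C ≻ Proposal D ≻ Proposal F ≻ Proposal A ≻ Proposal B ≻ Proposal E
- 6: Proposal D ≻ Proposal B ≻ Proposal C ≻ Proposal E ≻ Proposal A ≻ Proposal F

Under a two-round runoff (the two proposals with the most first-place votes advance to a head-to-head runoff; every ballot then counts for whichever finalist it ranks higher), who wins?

Proposal D

Round 1 first-place votes: Proposal A 0, Proposal B 18, Proposal C 6, Proposal D 14, Proposal E 0, Proposal F 0. Proposal B and Proposal D advance.
Runoff: Proposal B is ranked above Proposal D on 18 ballots, Proposal D above Proposal B on 20.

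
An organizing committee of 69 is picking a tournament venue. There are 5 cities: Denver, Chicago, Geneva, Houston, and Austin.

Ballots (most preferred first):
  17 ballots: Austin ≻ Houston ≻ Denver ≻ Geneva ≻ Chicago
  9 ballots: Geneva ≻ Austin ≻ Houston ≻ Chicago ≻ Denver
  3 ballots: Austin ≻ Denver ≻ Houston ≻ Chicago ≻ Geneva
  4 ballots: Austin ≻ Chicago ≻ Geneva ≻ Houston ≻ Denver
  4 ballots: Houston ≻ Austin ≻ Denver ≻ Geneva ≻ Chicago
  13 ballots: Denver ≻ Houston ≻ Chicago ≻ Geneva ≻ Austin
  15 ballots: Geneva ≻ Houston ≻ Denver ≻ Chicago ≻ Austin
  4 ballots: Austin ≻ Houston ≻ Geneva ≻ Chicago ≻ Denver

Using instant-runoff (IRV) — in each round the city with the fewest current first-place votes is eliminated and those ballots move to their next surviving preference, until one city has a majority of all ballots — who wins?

Geneva

Round 1: Denver 13, Chicago 0, Geneva 24, Houston 4, Austin 28. Chicago eliminated.
Round 2: Denver 13, Geneva 24, Houston 4, Austin 28. Houston eliminated.
Round 3: Denver 13, Geneva 24, Austin 32. Denver eliminated.
Round 4: Geneva 37, Austin 32. Geneva has a majority (≥35).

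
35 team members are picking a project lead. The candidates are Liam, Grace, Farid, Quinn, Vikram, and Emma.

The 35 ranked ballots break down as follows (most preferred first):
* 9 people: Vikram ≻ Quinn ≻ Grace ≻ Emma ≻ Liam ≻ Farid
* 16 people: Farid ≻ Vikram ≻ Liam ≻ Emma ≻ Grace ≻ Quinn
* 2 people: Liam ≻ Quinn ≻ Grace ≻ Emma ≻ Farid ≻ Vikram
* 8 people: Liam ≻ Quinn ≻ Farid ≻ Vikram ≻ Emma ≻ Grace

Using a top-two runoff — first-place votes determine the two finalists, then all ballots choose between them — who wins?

Round 1 first-place votes: Liam 10, Grace 0, Farid 16, Quinn 0, Vikram 9, Emma 0. Farid and Liam advance.
Runoff: Farid is ranked above Liam on 16 ballots, Liam above Farid on 19.

Liam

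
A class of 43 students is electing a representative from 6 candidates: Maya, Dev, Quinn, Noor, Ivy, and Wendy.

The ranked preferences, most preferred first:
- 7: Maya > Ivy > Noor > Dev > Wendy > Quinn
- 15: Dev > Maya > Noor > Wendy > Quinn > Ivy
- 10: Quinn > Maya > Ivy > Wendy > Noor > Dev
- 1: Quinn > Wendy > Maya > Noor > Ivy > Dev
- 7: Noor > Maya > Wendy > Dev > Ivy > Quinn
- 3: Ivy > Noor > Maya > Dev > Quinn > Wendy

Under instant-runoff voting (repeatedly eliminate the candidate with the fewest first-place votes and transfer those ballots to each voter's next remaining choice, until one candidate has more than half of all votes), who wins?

Noor

Round 1: Maya 7, Dev 15, Quinn 11, Noor 7, Ivy 3, Wendy 0. Wendy eliminated.
Round 2: Maya 7, Dev 15, Quinn 11, Noor 7, Ivy 3. Ivy eliminated.
Round 3: Maya 7, Dev 15, Quinn 11, Noor 10. Maya eliminated.
Round 4: Dev 15, Quinn 11, Noor 17. Quinn eliminated.
Round 5: Dev 15, Noor 28. Noor has a majority (≥22).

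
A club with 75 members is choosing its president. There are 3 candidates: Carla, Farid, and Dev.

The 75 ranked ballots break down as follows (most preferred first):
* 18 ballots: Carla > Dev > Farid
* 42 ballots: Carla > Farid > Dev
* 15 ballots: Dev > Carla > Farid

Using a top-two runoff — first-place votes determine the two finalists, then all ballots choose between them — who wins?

Carla

Round 1 first-place votes: Carla 60, Farid 0, Dev 15. Carla and Dev advance.
Runoff: Carla is ranked above Dev on 60 ballots, Dev above Carla on 15.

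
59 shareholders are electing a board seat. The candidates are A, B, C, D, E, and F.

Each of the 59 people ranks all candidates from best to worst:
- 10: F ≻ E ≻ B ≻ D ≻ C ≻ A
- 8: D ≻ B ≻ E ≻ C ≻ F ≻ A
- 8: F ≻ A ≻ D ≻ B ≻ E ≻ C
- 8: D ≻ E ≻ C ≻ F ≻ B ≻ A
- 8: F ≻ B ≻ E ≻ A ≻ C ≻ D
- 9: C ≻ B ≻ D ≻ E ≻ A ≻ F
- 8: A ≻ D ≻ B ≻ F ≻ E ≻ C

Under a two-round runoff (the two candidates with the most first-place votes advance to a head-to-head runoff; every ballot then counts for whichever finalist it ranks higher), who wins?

D

Round 1 first-place votes: A 8, B 0, C 9, D 16, E 0, F 26. F and D advance.
Runoff: F is ranked above D on 26 ballots, D above F on 33.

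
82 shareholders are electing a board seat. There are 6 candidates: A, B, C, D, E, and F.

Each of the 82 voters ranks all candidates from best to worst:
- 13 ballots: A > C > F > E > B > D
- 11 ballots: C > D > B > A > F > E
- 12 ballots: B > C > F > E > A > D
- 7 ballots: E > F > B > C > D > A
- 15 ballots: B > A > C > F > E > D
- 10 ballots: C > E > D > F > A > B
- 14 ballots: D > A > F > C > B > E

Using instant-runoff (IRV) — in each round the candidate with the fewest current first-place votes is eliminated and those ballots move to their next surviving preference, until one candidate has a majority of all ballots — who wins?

C

Round 1: A 13, B 27, C 21, D 14, E 7, F 0. F eliminated.
Round 2: A 13, B 27, C 21, D 14, E 7. E eliminated.
Round 3: A 13, B 34, C 21, D 14. A eliminated.
Round 4: B 34, C 34, D 14. D eliminated.
Round 5: B 34, C 48. C has a majority (≥42).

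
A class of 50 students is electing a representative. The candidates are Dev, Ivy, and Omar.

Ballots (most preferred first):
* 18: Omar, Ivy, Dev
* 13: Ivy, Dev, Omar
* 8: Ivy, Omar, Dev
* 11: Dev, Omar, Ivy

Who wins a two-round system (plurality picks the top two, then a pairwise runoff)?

Round 1 first-place votes: Dev 11, Ivy 21, Omar 18. Ivy and Omar advance.
Runoff: Ivy is ranked above Omar on 21 ballots, Omar above Ivy on 29.

Omar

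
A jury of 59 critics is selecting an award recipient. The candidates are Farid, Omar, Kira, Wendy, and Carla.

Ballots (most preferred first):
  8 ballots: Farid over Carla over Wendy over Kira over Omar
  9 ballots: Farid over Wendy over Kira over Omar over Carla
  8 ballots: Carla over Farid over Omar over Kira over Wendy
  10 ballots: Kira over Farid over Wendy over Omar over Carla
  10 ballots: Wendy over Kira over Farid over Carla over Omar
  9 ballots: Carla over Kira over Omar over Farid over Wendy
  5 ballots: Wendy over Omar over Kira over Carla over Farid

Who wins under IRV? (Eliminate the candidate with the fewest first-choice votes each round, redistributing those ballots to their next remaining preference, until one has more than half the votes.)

Farid

Round 1: Farid 17, Omar 0, Kira 10, Wendy 15, Carla 17. Omar eliminated.
Round 2: Farid 17, Kira 10, Wendy 15, Carla 17. Kira eliminated.
Round 3: Farid 27, Wendy 15, Carla 17. Wendy eliminated.
Round 4: Farid 37, Carla 22. Farid has a majority (≥30).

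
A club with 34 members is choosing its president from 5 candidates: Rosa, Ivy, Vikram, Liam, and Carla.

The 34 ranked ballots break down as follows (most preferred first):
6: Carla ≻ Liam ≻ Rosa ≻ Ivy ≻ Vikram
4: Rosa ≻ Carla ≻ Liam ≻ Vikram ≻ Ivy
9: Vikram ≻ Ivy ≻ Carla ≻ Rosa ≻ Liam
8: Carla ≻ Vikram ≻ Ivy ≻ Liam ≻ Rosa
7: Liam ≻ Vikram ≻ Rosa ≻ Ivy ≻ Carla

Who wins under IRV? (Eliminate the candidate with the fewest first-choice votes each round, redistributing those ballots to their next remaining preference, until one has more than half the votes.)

Round 1: Rosa 4, Ivy 0, Vikram 9, Liam 7, Carla 14. Ivy eliminated.
Round 2: Rosa 4, Vikram 9, Liam 7, Carla 14. Rosa eliminated.
Round 3: Vikram 9, Liam 7, Carla 18. Carla has a majority (≥18).

Carla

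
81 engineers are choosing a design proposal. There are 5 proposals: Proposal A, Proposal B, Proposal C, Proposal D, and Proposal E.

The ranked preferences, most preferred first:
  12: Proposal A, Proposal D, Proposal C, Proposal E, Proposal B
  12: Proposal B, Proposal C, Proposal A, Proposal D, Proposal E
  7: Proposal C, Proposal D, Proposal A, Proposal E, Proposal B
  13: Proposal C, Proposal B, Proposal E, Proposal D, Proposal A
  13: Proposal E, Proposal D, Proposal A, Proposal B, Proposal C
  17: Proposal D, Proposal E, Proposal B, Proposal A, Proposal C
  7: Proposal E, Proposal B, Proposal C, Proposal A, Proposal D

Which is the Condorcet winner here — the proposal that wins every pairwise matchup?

Proposal D

Proposal D vs Proposal A: 50–31
Proposal D vs Proposal B: 49–32
Proposal D vs Proposal C: 42–39
Proposal D vs Proposal E: 48–33
Proposal D beats every other proposal.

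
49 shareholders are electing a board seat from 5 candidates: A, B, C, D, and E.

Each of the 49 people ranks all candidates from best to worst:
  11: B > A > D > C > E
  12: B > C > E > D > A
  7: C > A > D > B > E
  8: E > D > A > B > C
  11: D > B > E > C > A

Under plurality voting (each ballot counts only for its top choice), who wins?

First-place votes: A 0, B 23, C 7, D 11, E 8.

B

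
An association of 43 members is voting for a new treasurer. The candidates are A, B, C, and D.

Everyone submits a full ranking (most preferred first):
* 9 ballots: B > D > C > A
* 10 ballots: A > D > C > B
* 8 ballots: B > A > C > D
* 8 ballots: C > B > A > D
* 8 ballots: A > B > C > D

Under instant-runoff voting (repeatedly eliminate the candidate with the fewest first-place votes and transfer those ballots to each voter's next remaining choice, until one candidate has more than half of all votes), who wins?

Round 1: A 18, B 17, C 8, D 0. D eliminated.
Round 2: A 18, B 17, C 8. C eliminated.
Round 3: A 18, B 25. B has a majority (≥22).

B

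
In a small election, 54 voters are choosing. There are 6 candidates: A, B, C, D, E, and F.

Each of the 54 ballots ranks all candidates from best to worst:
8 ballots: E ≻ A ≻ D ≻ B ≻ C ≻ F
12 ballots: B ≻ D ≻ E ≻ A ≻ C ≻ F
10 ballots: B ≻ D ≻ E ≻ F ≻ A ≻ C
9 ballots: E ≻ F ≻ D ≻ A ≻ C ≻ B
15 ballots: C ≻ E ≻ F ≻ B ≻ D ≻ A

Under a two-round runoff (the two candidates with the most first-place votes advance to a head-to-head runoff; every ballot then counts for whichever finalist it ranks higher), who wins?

E

Round 1 first-place votes: A 0, B 22, C 15, D 0, E 17, F 0. B and E advance.
Runoff: B is ranked above E on 22 ballots, E above B on 32.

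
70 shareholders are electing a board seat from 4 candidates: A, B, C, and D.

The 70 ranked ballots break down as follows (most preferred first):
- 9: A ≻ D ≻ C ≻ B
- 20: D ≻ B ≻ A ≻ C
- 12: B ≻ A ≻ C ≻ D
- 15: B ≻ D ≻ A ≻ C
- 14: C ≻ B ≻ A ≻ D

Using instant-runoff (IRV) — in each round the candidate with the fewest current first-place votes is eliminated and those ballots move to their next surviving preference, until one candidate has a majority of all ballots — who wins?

Round 1: A 9, B 27, C 14, D 20. A eliminated.
Round 2: B 27, C 14, D 29. C eliminated.
Round 3: B 41, D 29. B has a majority (≥36).

B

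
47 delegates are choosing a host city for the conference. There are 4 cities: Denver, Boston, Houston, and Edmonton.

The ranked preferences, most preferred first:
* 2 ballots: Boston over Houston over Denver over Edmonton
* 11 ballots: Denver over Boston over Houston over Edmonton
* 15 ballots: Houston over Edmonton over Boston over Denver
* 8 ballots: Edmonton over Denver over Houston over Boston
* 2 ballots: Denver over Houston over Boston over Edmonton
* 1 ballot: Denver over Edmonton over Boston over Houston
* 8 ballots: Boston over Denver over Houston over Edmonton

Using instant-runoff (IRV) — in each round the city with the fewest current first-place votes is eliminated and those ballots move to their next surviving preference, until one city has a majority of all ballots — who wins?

Round 1: Denver 14, Boston 10, Houston 15, Edmonton 8. Edmonton eliminated.
Round 2: Denver 22, Boston 10, Houston 15. Boston eliminated.
Round 3: Denver 30, Houston 17. Denver has a majority (≥24).

Denver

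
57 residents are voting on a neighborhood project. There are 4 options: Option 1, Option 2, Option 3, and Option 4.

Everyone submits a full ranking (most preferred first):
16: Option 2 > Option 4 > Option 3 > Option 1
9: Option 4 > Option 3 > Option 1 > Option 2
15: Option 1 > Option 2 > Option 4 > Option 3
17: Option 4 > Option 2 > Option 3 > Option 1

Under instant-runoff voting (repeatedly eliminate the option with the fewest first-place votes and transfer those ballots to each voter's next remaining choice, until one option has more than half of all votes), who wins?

Option 2

Round 1: Option 1 15, Option 2 16, Option 3 0, Option 4 26. Option 3 eliminated.
Round 2: Option 1 15, Option 2 16, Option 4 26. Option 1 eliminated.
Round 3: Option 2 31, Option 4 26. Option 2 has a majority (≥29).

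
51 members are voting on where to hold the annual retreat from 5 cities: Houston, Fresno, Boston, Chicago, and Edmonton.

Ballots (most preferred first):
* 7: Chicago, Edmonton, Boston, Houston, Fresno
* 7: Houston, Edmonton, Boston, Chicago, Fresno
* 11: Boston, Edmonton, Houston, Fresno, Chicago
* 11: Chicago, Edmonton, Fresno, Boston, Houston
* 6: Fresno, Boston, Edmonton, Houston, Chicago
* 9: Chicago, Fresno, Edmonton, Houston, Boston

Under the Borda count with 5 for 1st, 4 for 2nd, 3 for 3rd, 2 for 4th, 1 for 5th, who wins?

Edmonton

Houston: 7×2 + 7×5 + 11×3 + 11×1 + 6×2 + 9×2 = 123
Fresno: 7×1 + 7×1 + 11×2 + 11×3 + 6×5 + 9×4 = 135
Boston: 7×3 + 7×3 + 11×5 + 11×2 + 6×4 + 9×1 = 152
Chicago: 7×5 + 7×2 + 11×1 + 11×5 + 6×1 + 9×5 = 166
Edmonton: 7×4 + 7×4 + 11×4 + 11×4 + 6×3 + 9×3 = 189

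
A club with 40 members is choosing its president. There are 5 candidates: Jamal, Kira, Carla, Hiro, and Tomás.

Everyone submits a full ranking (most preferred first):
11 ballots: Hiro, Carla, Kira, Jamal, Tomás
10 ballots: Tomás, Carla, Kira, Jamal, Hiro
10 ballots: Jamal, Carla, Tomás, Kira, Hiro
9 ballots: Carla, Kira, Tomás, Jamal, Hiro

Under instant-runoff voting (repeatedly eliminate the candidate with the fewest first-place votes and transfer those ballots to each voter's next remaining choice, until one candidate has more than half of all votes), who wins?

Round 1: Jamal 10, Kira 0, Carla 9, Hiro 11, Tomás 10. Kira eliminated.
Round 2: Jamal 10, Carla 9, Hiro 11, Tomás 10. Carla eliminated.
Round 3: Jamal 10, Hiro 11, Tomás 19. Jamal eliminated.
Round 4: Hiro 11, Tomás 29. Tomás has a majority (≥21).

Tomás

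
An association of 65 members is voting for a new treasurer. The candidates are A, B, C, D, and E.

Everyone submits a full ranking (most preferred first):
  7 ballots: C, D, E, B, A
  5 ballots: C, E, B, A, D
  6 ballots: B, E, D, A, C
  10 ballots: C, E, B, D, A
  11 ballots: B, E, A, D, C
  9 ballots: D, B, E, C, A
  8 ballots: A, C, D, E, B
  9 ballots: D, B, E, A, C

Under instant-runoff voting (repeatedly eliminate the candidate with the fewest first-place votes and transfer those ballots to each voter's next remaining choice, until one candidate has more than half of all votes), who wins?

D

Round 1: A 8, B 17, C 22, D 18, E 0. E eliminated.
Round 2: A 8, B 17, C 22, D 18. A eliminated.
Round 3: B 17, C 30, D 18. B eliminated.
Round 4: C 30, D 35. D has a majority (≥33).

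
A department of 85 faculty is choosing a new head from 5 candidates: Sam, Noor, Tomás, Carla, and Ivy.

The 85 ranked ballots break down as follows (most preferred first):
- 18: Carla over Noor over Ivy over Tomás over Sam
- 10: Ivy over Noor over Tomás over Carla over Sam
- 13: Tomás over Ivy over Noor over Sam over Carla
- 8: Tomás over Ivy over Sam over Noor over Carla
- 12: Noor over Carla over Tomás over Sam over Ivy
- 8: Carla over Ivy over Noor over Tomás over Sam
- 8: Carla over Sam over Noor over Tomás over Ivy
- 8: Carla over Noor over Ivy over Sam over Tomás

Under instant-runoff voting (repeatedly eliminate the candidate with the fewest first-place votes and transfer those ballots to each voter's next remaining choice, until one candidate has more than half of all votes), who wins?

Round 1: Sam 0, Noor 12, Tomás 21, Carla 42, Ivy 10. Sam eliminated.
Round 2: Noor 12, Tomás 21, Carla 42, Ivy 10. Ivy eliminated.
Round 3: Noor 22, Tomás 21, Carla 42. Tomás eliminated.
Round 4: Noor 43, Carla 42. Noor has a majority (≥43).

Noor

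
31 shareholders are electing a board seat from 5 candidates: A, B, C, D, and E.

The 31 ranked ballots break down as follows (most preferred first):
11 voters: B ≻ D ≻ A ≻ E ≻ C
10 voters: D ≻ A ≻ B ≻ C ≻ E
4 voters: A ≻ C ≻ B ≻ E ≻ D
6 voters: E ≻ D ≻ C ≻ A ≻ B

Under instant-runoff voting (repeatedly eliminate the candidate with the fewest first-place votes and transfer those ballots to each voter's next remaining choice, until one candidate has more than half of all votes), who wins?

D

Round 1: A 4, B 11, C 0, D 10, E 6. C eliminated.
Round 2: A 4, B 11, D 10, E 6. A eliminated.
Round 3: B 15, D 10, E 6. E eliminated.
Round 4: B 15, D 16. D has a majority (≥16).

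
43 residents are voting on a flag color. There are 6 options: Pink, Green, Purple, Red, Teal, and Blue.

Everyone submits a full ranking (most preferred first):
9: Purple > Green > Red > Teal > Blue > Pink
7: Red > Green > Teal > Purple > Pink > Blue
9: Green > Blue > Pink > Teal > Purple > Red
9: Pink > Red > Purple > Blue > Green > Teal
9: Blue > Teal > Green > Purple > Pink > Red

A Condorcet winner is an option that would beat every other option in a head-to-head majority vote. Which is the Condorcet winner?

Green

Green vs Pink: 34–9
Green vs Purple: 25–18
Green vs Red: 27–16
Green vs Teal: 34–9
Green vs Blue: 25–18
Green beats every other option.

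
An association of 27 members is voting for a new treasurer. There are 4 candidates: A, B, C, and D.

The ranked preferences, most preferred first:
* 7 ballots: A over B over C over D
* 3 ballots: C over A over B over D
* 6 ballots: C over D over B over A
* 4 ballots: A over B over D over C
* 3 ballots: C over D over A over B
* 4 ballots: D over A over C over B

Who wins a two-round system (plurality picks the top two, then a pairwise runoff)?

A

Round 1 first-place votes: A 11, B 0, C 12, D 4. C and A advance.
Runoff: C is ranked above A on 12 ballots, A above C on 15.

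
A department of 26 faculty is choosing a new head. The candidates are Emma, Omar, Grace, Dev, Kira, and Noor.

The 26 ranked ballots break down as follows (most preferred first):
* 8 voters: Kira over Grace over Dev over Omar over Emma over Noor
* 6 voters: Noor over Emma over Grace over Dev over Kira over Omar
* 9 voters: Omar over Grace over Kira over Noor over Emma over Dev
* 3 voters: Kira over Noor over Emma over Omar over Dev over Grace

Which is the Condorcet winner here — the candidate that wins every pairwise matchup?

Grace

Grace vs Emma: 17–9
Grace vs Omar: 14–12
Grace vs Dev: 23–3
Grace vs Kira: 15–11
Grace vs Noor: 17–9
Grace beats every other candidate.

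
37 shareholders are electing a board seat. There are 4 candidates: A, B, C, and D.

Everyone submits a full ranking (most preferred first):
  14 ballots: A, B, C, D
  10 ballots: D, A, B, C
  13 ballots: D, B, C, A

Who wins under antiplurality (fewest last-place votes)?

B

Last-place votes: A 13, B 0, C 10, D 14.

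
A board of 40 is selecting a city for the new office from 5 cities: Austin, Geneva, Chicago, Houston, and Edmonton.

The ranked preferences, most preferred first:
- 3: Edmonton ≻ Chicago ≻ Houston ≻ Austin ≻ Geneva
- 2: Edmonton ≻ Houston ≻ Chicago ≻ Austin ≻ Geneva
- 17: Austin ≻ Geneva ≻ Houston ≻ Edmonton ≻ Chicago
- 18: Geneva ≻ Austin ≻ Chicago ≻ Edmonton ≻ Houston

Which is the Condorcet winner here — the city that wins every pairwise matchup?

Austin

Austin vs Geneva: 22–18
Austin vs Chicago: 35–5
Austin vs Houston: 35–5
Austin vs Edmonton: 35–5
Austin beats every other city.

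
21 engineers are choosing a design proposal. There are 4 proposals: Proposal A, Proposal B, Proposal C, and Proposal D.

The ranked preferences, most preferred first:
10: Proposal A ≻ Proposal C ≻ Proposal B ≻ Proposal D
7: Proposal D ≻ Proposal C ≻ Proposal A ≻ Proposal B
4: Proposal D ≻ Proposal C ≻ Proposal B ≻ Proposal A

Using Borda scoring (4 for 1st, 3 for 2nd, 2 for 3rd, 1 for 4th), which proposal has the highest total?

Proposal A: 10×4 + 7×2 + 4×1 = 58
Proposal B: 10×2 + 7×1 + 4×2 = 35
Proposal C: 10×3 + 7×3 + 4×3 = 63
Proposal D: 10×1 + 7×4 + 4×4 = 54

Proposal C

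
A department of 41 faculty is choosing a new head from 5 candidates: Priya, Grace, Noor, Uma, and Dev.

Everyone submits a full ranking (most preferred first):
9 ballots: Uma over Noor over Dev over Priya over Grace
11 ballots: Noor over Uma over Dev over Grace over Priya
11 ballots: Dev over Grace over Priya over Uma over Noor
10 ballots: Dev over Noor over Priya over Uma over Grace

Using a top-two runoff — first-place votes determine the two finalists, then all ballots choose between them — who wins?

Round 1 first-place votes: Priya 0, Grace 0, Noor 11, Uma 9, Dev 21. Dev and Noor advance.
Runoff: Dev is ranked above Noor on 21 ballots, Noor above Dev on 20.

Dev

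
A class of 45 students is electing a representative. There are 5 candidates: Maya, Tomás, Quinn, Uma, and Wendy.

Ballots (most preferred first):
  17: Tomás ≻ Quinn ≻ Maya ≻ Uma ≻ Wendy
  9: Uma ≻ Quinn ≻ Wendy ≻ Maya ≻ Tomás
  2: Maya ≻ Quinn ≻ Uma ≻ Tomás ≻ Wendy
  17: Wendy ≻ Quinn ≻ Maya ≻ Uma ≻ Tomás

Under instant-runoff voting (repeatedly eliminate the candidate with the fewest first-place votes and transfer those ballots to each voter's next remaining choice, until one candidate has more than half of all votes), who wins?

Round 1: Maya 2, Tomás 17, Quinn 0, Uma 9, Wendy 17. Quinn eliminated.
Round 2: Maya 2, Tomás 17, Uma 9, Wendy 17. Maya eliminated.
Round 3: Tomás 17, Uma 11, Wendy 17. Uma eliminated.
Round 4: Tomás 19, Wendy 26. Wendy has a majority (≥23).

Wendy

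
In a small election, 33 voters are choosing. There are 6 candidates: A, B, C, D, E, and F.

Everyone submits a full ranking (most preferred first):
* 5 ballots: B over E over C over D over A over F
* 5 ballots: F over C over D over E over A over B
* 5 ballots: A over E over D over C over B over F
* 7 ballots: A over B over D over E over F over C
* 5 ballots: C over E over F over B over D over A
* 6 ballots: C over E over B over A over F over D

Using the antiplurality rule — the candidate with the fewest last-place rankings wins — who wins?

Last-place votes: A 5, B 5, C 7, D 6, E 0, F 10.

E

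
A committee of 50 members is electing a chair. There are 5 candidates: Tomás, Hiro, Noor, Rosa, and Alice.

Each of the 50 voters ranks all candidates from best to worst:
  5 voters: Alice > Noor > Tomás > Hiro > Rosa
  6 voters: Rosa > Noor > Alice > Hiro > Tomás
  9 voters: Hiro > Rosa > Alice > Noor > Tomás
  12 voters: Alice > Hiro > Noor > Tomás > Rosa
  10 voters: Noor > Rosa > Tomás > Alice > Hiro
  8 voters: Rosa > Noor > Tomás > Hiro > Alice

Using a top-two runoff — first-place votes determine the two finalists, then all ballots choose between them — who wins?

Rosa

Round 1 first-place votes: Tomás 0, Hiro 9, Noor 10, Rosa 14, Alice 17. Alice and Rosa advance.
Runoff: Alice is ranked above Rosa on 17 ballots, Rosa above Alice on 33.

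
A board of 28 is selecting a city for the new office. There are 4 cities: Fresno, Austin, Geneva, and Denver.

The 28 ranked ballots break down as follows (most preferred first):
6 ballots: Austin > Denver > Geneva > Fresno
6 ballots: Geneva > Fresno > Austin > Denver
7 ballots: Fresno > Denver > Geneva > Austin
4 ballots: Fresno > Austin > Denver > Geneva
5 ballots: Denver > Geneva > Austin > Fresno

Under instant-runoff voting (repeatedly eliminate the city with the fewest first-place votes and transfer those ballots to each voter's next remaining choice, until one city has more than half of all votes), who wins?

Geneva

Round 1: Fresno 11, Austin 6, Geneva 6, Denver 5. Denver eliminated.
Round 2: Fresno 11, Austin 6, Geneva 11. Austin eliminated.
Round 3: Fresno 11, Geneva 17. Geneva has a majority (≥15).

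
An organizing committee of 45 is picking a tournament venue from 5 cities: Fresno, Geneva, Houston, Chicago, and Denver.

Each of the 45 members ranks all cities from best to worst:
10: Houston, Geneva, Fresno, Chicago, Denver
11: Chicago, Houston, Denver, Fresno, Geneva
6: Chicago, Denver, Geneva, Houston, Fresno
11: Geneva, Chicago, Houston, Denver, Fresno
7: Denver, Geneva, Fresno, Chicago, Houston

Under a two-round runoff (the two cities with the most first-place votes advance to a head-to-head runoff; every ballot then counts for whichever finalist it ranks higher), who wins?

Geneva

Round 1 first-place votes: Fresno 0, Geneva 11, Houston 10, Chicago 17, Denver 7. Chicago and Geneva advance.
Runoff: Chicago is ranked above Geneva on 17 ballots, Geneva above Chicago on 28.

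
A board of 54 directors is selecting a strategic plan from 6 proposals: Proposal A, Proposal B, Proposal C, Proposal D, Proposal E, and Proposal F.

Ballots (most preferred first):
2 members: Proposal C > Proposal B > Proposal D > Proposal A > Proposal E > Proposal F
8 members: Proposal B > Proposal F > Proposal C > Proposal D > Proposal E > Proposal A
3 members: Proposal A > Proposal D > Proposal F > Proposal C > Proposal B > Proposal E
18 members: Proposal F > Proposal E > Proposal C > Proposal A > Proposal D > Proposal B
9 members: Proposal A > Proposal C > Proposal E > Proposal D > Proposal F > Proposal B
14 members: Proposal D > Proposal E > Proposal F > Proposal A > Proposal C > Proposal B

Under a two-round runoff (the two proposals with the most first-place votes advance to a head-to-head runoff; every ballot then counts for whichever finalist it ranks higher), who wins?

Round 1 first-place votes: Proposal A 12, Proposal B 8, Proposal C 2, Proposal D 14, Proposal E 0, Proposal F 18. Proposal F and Proposal D advance.
Runoff: Proposal F is ranked above Proposal D on 26 ballots, Proposal D above Proposal F on 28.

Proposal D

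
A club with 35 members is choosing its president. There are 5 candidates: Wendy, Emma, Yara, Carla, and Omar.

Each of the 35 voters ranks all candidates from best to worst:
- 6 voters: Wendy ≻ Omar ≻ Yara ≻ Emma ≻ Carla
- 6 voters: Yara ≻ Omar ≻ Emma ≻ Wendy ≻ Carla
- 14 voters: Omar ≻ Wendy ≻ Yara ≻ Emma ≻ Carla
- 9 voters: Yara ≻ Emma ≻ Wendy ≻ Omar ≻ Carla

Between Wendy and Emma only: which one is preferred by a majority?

Wendy

Wendy is ranked above Emma on 20 ballots; Emma above Wendy on 15.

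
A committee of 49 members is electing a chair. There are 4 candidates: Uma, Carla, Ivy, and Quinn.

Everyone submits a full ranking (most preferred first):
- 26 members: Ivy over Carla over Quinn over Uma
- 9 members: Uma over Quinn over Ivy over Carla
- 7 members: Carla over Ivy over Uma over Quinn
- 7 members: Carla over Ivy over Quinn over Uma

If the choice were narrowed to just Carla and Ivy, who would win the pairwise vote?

Carla is ranked above Ivy on 14 ballots; Ivy above Carla on 35.

Ivy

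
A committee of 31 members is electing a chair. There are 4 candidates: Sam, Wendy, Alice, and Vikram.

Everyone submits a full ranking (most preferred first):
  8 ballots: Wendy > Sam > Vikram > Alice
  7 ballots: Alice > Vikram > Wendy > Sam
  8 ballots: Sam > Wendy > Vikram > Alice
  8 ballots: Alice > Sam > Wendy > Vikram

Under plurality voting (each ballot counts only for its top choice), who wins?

Alice

First-place votes: Sam 8, Wendy 8, Alice 15, Vikram 0.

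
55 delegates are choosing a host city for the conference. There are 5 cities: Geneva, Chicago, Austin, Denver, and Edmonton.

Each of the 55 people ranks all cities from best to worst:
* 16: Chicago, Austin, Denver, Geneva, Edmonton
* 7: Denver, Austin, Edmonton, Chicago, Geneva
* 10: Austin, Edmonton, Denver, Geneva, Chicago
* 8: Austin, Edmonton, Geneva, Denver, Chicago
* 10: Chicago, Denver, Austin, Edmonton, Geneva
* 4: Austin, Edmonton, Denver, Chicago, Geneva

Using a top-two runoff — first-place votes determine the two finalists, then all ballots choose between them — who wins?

Austin

Round 1 first-place votes: Geneva 0, Chicago 26, Austin 22, Denver 7, Edmonton 0. Chicago and Austin advance.
Runoff: Chicago is ranked above Austin on 26 ballots, Austin above Chicago on 29.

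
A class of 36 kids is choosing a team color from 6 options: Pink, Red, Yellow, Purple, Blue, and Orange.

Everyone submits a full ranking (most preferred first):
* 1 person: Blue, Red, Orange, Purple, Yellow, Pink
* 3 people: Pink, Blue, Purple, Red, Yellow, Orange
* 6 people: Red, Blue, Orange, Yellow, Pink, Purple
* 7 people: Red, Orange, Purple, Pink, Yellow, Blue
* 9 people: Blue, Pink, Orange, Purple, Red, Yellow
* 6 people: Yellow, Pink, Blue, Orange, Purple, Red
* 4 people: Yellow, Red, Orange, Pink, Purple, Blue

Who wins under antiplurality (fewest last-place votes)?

Last-place votes: Pink 1, Red 6, Yellow 9, Purple 6, Blue 11, Orange 3.

Pink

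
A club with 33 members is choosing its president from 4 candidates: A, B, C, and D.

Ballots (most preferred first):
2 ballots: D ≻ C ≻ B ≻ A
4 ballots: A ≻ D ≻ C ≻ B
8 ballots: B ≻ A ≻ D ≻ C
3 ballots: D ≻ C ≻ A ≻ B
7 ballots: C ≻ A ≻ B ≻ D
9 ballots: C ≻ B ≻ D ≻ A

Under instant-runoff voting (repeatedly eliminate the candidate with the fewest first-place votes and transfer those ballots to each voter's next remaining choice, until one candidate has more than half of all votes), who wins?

D

Round 1: A 4, B 8, C 16, D 5. A eliminated.
Round 2: B 8, C 16, D 9. B eliminated.
Round 3: C 16, D 17. D has a majority (≥17).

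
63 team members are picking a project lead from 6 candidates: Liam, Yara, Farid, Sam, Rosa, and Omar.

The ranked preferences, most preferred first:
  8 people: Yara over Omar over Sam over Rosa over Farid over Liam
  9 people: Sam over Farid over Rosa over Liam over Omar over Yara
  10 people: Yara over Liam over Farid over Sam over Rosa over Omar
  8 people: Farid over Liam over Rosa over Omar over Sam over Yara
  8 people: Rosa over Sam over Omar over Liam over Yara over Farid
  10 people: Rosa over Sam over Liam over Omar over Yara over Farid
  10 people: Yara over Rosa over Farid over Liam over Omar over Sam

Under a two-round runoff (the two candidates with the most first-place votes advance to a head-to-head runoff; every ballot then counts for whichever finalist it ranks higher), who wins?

Rosa

Round 1 first-place votes: Liam 0, Yara 28, Farid 8, Sam 9, Rosa 18, Omar 0. Yara and Rosa advance.
Runoff: Yara is ranked above Rosa on 28 ballots, Rosa above Yara on 35.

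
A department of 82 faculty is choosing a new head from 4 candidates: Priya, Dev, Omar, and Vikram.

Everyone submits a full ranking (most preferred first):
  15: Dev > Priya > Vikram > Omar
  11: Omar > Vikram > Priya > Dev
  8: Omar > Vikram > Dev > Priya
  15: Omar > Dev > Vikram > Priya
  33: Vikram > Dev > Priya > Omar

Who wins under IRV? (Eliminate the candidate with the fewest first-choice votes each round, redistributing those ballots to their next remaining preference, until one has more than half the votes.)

Vikram

Round 1: Priya 0, Dev 15, Omar 34, Vikram 33. Priya eliminated.
Round 2: Dev 15, Omar 34, Vikram 33. Dev eliminated.
Round 3: Omar 34, Vikram 48. Vikram has a majority (≥42).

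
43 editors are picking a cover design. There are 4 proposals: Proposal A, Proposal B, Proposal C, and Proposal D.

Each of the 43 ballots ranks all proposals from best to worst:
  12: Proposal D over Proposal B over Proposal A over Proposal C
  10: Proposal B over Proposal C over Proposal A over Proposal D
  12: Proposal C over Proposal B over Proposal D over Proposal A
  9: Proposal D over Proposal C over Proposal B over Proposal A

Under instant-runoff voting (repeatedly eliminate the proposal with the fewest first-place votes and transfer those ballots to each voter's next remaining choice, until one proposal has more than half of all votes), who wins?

Round 1: Proposal A 0, Proposal B 10, Proposal C 12, Proposal D 21. Proposal A eliminated.
Round 2: Proposal B 10, Proposal C 12, Proposal D 21. Proposal B eliminated.
Round 3: Proposal C 22, Proposal D 21. Proposal C has a majority (≥22).

Proposal C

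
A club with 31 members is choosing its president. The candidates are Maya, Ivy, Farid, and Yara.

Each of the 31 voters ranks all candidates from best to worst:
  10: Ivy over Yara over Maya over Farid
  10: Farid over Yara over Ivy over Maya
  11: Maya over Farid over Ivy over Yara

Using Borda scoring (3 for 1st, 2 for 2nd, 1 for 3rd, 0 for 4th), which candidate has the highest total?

Maya: 10×1 + 10×0 + 11×3 = 43
Ivy: 10×3 + 10×1 + 11×1 = 51
Farid: 10×0 + 10×3 + 11×2 = 52
Yara: 10×2 + 10×2 + 11×0 = 40

Farid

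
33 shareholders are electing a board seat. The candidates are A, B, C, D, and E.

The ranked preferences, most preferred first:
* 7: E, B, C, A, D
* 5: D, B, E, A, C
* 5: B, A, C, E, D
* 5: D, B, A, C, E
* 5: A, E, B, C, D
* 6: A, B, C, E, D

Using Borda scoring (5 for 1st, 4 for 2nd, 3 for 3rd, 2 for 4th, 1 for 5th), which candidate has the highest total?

B

A: 7×2 + 5×2 + 5×4 + 5×3 + 5×5 + 6×5 = 114
B: 7×4 + 5×4 + 5×5 + 5×4 + 5×3 + 6×4 = 132
C: 7×3 + 5×1 + 5×3 + 5×2 + 5×2 + 6×3 = 79
D: 7×1 + 5×5 + 5×1 + 5×5 + 5×1 + 6×1 = 73
E: 7×5 + 5×3 + 5×2 + 5×1 + 5×4 + 6×2 = 97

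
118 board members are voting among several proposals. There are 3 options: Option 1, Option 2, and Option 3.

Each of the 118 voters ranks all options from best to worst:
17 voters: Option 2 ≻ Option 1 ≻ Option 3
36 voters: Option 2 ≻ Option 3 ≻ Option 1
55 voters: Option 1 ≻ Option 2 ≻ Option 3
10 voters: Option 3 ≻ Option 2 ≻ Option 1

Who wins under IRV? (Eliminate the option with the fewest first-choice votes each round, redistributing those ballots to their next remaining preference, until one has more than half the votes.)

Option 2

Round 1: Option 1 55, Option 2 53, Option 3 10. Option 3 eliminated.
Round 2: Option 1 55, Option 2 63. Option 2 has a majority (≥60).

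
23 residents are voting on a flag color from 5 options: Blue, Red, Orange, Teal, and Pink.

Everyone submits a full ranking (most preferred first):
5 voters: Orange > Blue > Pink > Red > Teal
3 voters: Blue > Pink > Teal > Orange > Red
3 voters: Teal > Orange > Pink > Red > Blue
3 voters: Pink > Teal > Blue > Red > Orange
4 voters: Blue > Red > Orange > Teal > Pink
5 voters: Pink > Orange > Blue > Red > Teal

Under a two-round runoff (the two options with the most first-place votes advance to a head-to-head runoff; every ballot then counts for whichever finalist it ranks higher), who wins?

Round 1 first-place votes: Blue 7, Red 0, Orange 5, Teal 3, Pink 8. Pink and Blue advance.
Runoff: Pink is ranked above Blue on 11 ballots, Blue above Pink on 12.

Blue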